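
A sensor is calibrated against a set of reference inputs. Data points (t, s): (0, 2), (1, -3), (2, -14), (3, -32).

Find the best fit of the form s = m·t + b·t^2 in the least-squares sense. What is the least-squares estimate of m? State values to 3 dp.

Compute the Gram sums: Σt·t = 14, Σt·t^2 = 36, Σt^2·t^2 = 98.
And Σt·s = -127, Σt^2·s = -347.
So MᵀM·[m, b]ᵀ = Mᵀs: [[14, 36]; [36, 98]]·[m, b]ᵀ = [-127, -347]ᵀ.
Determinant 14·98 − 36² = 76.
m = ((-127)·98 − 36·(-347))/76 = 23/38; b = (14·(-347) − 36·(-127))/76 = -143/38.

m = 0.605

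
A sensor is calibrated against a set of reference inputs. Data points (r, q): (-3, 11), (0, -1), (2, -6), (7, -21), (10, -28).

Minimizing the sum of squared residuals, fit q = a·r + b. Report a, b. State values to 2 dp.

Setting ∂/∂a … = 0 gives: 162·a + 16·b = -472;  16·a + 5·b = -45.
(Σr·r = 162, Σr = 16, Σ1 = 5, Σr·q = -472, Σq = -45.)
Δ = 162·5 − 16² = 554.
a = ((-472)·5 − 16·(-45))/554 = -820/277; b = (162·(-45) − 16·(-472))/554 = 131/277.

a = -2.96, b = 0.47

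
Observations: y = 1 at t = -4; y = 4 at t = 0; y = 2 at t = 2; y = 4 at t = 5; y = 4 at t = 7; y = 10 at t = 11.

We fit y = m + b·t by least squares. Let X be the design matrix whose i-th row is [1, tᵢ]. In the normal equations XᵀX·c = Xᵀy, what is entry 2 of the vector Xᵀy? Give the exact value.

158

Entry 2 ↔ basis t, so (Xᵀy)_{2} = Σᵢ (t)·yᵢ = (-4)·(1) + (0)·(4) + (2)·(2) + (5)·(4) + (7)·(4) + (11)·(10) = 158.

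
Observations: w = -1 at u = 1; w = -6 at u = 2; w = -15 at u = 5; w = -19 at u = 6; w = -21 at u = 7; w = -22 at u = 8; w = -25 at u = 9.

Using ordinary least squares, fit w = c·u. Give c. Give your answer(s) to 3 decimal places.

c = -2.885

With design matrix M, MᵀM = [[260]] and Mᵀw = [-750]ᵀ.
Hence c = -750 / 260 ≈ -2.88462.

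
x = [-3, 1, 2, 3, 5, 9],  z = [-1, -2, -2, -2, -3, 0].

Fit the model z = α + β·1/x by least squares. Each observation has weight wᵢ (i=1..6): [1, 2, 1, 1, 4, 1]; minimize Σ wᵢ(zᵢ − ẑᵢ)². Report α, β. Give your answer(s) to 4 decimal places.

α = -1.9687, β = -0.3849

AᵀWA·[α, β]ᵀ = AᵀWz reads: 10·α + (307/90)·β = -21;  (307/90)·α + (21421/8100)·β = -116/15.
det = 10·(21421/8100) − (307/90)² = 1481/100.
α = ((-21)·(21421/8100) − (307/90)·(-116/15))/(1481/100) = -8747/4443; β = (10·(-116/15) − (307/90)·(-21))/(1481/100) = -570/1481.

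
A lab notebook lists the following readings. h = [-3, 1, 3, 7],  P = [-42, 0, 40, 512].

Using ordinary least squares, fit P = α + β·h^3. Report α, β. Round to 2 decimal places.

α = -1.20, β = 1.50

Normal-equation sums: Σ1 = 4, Σh^3 = 344, Σh^3·h^3 = 119108.
For AᵀP: ΣP = 510, Σh^3·P = 177830.
Normal equations: [[4, 344]; [344, 119108]]·[α, β]ᵀ = [510, 177830]ᵀ.
det = 4·119108 − 344² = 358096.
α = (510·119108 − 344·177830)/358096 = -53555/44762; β = (4·177830 − 344·510)/358096 = 66985/44762.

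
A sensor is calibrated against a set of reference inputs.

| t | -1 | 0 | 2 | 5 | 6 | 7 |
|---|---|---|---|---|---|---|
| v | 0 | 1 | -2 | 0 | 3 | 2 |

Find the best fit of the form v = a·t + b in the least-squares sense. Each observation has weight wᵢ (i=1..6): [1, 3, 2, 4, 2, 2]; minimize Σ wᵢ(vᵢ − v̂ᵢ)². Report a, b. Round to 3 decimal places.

MᵀWM·[a, b]ᵀ = MᵀWv reads: 279·a + 49·b = 56;  49·a + 14·b = 9.
Eliminating b: 14·(row 1) − 49·(row 2) gives 1505·a = 14·56 − 49·9 = 343, so a = 49/215.
Then b = (9 − 49·(49/215))/14 = -233/1505.

a = 0.228, b = -0.155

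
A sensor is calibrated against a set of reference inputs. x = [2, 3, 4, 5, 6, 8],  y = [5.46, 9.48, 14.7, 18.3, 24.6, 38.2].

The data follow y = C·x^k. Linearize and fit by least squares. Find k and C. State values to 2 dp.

k = 1.39, C = 2.07

Linearized form: ln y = k·ln x + ln C. From the 6 transformed points,
AᵀA = [[13.7340, 8.6587]; [8.6587, 6]], rhs = [25.3658, 16.3870]ᵀ  (here Σln x = 8.6587, Σ(ln x)² = 13.7340, Σln y = 16.3870, Σln x·ln y = 25.3658).
Slope k = (n·Σln x·ln y − Σln x·Σln y)/(n·Σ(ln x)² − (Σln x)²) = (6·25.3658 − 8.6587·16.3870)/7.4309 = 1.38679; ln C = (Σln y − k·Σln x)/n = 0.72987, so C = exp(0.72987) = 2.07480.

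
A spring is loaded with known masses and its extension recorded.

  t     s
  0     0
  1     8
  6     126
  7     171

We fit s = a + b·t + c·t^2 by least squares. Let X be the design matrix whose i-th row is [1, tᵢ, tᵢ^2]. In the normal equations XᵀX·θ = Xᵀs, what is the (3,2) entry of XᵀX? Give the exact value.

Row 3 ↔ basis t^2, column 2 ↔ basis t, so (XᵀX)_{3,2} = Σᵢ (t^2)·(t) = (0)·(0) + (1)·(1) + (36)·(6) + (49)·(7) = 560.

560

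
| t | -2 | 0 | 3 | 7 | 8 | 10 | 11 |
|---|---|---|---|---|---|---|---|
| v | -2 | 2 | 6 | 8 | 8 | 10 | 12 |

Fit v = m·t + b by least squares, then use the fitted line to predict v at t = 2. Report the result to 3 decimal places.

v̂ = 3.217

Entries of AᵀA: Σt·t = 347, Σt = 37, Σ1 = 7.
Right-hand side: Σt·v = 374, Σv = 44.
Normal equations: [[347, 37]; [37, 7]]·[m, b]ᵀ = [374, 44]ᵀ.
Δ = 347·7 − 37² = 1060.
m = (374·7 − 37·44)/1060 = 99/106; b = (347·44 − 37·374)/1060 = 143/106.
At t = 2: v̂ = (99/106)·(2) + (143/106)·(1) = 341/106.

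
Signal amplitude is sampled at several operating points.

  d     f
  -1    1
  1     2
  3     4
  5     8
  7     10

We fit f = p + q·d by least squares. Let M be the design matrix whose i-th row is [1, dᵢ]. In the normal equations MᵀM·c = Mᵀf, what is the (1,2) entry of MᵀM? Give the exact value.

15

Row 1 ↔ basis 1, column 2 ↔ basis d, so (MᵀM)_{1,2} = Σᵢ d = (1)·(-1) + (1)·(1) + (1)·(3) + (1)·(5) + (1)·(7) = 15.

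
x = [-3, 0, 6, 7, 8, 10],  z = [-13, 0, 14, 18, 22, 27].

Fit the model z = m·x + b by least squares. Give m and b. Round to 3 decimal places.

Forming AᵀA = [[258, 28]; [28, 6]] and Aᵀz = [695, 68]ᵀ gives AᵀA·[m, b]ᵀ = Aᵀz.
Δ = 258·6 − 28² = 764.
m = (695·6 − 28·68)/764 = 1133/382; b = (258·68 − 28·695)/764 = -479/191.

m = 2.966, b = -2.508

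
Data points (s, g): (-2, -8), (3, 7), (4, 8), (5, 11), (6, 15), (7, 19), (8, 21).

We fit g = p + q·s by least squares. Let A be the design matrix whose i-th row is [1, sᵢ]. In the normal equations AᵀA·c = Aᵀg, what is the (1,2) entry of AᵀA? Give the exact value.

31

Row 1 ↔ basis 1, column 2 ↔ basis s, so (AᵀA)_{1,2} = Σᵢ s = (1)·(-2) + (1)·(3) + (1)·(4) + (1)·(5) + (1)·(6) + (1)·(7) + (1)·(8) = 31.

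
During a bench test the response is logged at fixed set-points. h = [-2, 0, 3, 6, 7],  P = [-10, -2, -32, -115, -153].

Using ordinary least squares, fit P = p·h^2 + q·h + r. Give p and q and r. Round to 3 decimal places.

Sums needed: Σh^2·h^2 = 3794, Σh^2·h = 578, Σh^2 = 98, Σh·h = 98, Σh = 14, Σ1 = 5.
Moment sums: Σh^2·P = -11965, Σh·P = -1837, ΣP = -312.
XᵀX·[p, q, r]ᵀ = XᵀP becomes [[3794, 578, 98]; [578, 98, 14]; [98, 14, 5]]·[p, q, r]ᵀ = [-11965, -1837, -312]ᵀ.
Row-reducing yields p = -275/96, q = -51/32, r = -43/24.

p = -2.865, q = -1.594, r = -1.792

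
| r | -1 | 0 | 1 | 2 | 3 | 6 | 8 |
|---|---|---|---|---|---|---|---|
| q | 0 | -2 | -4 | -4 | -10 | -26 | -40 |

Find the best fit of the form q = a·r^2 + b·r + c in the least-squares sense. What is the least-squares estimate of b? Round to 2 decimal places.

b = -1.44

The normal equations are: 5491·a + 763·b + 115·c = -3606;  763·a + 115·b + 19·c = -518;  115·a + 19·b + 7·c = -86.
(Σr^2·r^2 = 5491, Σr^2·r = 763, Σr^2 = 115, Σr·r = 115, Σr = 19, Σ1 = 7, Σr^2·q = -3606, Σr·q = -518, Σq = -86.)
Row-reducing yields a = -197/459, b = -659/459, c = -614/459.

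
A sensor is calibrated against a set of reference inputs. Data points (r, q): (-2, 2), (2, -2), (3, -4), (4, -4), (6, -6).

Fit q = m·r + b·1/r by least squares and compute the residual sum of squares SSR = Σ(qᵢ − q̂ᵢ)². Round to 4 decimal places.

With design matrix M, MᵀM = [[69, 5]; [5, 101/144]] and Mᵀq = [-72, -16/3]ᵀ.
Δ = 69·(101/144) − 5² = 1123/48.
m = ((-72)·(101/144) − 5·(-16/3))/(1123/48) = -1144/1123; b = (69·(-16/3) − 5·(-72))/(1123/48) = -384/1123.
Residuals: -234/1123, 234/1123, -932/1123, 180/1123, 190/1123; SSR = 932/1123.

SSR = 0.8299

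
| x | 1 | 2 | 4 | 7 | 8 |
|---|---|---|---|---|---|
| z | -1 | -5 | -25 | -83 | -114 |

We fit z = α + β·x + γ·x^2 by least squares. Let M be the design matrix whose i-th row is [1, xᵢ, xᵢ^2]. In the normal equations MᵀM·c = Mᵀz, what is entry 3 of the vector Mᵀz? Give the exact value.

Entry 3 ↔ basis x^2, so (Mᵀz)_{3} = Σᵢ (x^2)·zᵢ = (1)·(-1) + (4)·(-5) + (16)·(-25) + (49)·(-83) + (64)·(-114) = -11784.

-11784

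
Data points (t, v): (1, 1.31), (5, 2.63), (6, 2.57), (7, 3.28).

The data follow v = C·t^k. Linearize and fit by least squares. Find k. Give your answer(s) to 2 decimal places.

Linearized form: ln v = k·ln t + ln C. From the 4 transformed points,
XᵀX = [[9.5873, 5.3471]; [5.3471, 4]], rhs = [5.5590, 3.3688]ᵀ  (here Σln t = 5.3471, Σ(ln t)² = 9.5873, Σln v = 3.3688, Σln t·ln v = 5.5590).
Slope k = (n·Σln t·ln v − Σln t·Σln v)/(n·Σ(ln t)² − (Σln t)²) = (4·5.5590 − 5.3471·3.3688)/9.7575 = 0.43278; ln C = (Σln v − k·Σln t)/n = 0.26366.

k = 0.43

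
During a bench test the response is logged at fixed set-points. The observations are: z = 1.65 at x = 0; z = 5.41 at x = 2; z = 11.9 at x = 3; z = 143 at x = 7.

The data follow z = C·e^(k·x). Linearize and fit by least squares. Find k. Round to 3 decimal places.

Taking logs, ln z = k·x + ln C, so regress ln z on x.
Σx = 12.0000, Σ(x)² = 62.0000, Σln z = 9.6284, Σx·ln z = 45.5460.
Equations: 62.0000·k + 12.0000·ln C = 45.5460;  12.0000·k + 4·ln C = 9.6284.
Solving (det = 104.0000): k = 0.64080, ln C = 0.48470.

k = 0.641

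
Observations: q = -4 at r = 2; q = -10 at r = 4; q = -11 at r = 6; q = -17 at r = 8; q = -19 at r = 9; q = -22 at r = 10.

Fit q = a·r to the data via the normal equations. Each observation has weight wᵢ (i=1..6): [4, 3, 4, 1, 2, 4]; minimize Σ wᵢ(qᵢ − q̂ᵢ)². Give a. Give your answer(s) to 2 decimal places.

Forming MᵀWM = [[834]] and MᵀWq = [-1774]ᵀ gives MᵀWM·[a]ᵀ = MᵀWq.
Hence a = -1774 / 834 ≈ -2.1271.

a = -2.13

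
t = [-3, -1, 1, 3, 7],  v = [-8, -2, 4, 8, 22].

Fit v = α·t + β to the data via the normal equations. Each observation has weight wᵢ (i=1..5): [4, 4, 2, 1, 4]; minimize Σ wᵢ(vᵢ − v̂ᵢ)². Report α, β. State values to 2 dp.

α = 2.98, β = 0.89

Setting ∂/∂α … = 0 gives: 247·α + 17·β = 752;  17·α + 15·β = 64.
Eliminating β: 15·(row 1) − 17·(row 2) gives 3416·α = 15·752 − 17·64 = 10192, so α = 182/61.
Then β = (64 − 17·(182/61))/15 = 54/61.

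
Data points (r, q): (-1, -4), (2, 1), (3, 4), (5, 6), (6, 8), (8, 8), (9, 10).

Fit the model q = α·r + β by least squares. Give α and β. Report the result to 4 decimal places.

α = 1.3450, β = -1.4341

Forming AᵀA = [[220, 32]; [32, 7]] and Aᵀq = [250, 33]ᵀ gives AᵀA·[α, β]ᵀ = Aᵀq.
det = 220·7 − 32² = 516.
α = (250·7 − 32·33)/516 = 347/258; β = (220·33 − 32·250)/516 = -185/129.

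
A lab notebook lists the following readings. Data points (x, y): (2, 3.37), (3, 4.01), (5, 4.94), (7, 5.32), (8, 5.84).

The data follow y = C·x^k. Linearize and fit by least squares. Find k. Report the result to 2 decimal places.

k = 0.38

Linearized form: ln y = k·ln x + ln C. From the 5 transformed points,
XᵀX = [[12.3883, 7.4265]; [7.4265, 5]], rhs = [11.8609, 7.6373]ᵀ  (here Σln x = 7.4265, Σ(ln x)² = 12.3883, Σln y = 7.6373, Σln x·ln y = 11.8609).
Slope k = (n·Σln x·ln y − Σln x·Σln y)/(n·Σ(ln x)² − (Σln x)²) = (5·11.8609 − 7.4265·7.6373)/6.7880 = 0.38096; ln C = (Σln y − k·Σln x)/n = 0.96162.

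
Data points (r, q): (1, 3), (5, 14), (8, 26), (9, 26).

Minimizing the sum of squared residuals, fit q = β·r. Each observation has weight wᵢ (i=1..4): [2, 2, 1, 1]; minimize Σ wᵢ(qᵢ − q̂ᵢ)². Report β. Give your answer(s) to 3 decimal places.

β = 2.985

Forming AᵀWA = [[197]] and AᵀWq = [588]ᵀ gives AᵀWA·[β]ᵀ = AᵀWq.
β = 588/197 = 2.98477.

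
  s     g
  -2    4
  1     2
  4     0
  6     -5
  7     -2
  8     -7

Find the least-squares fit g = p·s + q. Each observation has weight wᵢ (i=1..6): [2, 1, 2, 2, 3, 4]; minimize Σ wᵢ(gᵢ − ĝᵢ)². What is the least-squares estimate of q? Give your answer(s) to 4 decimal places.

Compute the Gram sums: Σwᵢ·s·s = 516, Σwᵢ·s = 70, Σwᵢ·1 = 14.
Moment sums: Σwᵢ·s·g = -340, Σwᵢ·g = -34.
Normal equations: [[516, 70]; [70, 14]]·[p, q]ᵀ = [-340, -34]ᵀ.
det = 516·14 − 70² = 2324.
p = ((-340)·14 − 70·(-34))/2324 = -85/83; q = (516·(-34) − 70·(-340))/2324 = 1564/581.

q = 2.6919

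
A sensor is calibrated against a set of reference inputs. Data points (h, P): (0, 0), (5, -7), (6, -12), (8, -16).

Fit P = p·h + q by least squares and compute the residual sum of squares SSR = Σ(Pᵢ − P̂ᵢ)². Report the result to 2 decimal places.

SSR = 6.73

XᵀX·[p, q]ᵀ = XᵀP reads: 125·p + 19·q = -235;  19·p + 4·q = -35.
det = 125·4 − 19² = 139.
p = ((-235)·4 − 19·(-35))/139 = -275/139; q = (125·(-35) − 19·(-235))/139 = 90/139.
Residuals: -90/139, 312/139, -108/139, -114/139; SSR = 936/139.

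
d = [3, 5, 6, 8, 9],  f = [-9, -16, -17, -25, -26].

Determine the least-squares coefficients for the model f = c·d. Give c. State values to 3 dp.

Normal-equation sums: Σd·d = 215.
Right-hand side: Σd·f = -643.
Normal equations: [[215]]·[c]ᵀ = [-643]ᵀ.
Hence c = -643 / 215 ≈ -2.9907.

c = -2.991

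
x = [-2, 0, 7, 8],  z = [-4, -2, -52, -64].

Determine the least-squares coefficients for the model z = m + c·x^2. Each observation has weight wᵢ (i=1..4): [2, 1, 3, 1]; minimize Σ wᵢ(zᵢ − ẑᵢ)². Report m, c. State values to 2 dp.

m = -0.89, c = -1.02

Sums needed: Σwᵢ·1 = 7, Σwᵢ·x^2 = 219, Σwᵢ·x^2·x^2 = 11331.
Right-hand side: Σwᵢ·z = -230, Σwᵢ·x^2·z = -11772.
MᵀWM·[m, c]ᵀ = MᵀWz becomes [[7, 219]; [219, 11331]]·[m, c]ᵀ = [-230, -11772]ᵀ.
Eliminating c: 11331·(row 1) − 219·(row 2) gives 31356·m = 11331·(-230) − 219·(-11772) = -28062, so m = -1559/1742.
Then c = ((-11772) − 219·(-1559/1742))/11331 = -5339/5226.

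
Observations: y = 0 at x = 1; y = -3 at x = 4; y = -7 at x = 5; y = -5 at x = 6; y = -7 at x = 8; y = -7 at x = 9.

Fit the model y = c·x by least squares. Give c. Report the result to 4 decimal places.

Forming AᵀA = [[223]] and Aᵀy = [-196]ᵀ gives AᵀA·[c]ᵀ = Aᵀy.
c = (-196)/223 = -0.878924.

c = -0.8789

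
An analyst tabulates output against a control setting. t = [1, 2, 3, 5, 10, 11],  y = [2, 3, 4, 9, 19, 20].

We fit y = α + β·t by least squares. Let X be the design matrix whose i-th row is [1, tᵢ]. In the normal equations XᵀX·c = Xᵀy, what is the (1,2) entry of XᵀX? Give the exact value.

Row 1 ↔ basis 1, column 2 ↔ basis t, so (XᵀX)_{1,2} = Σᵢ t = (1)·(1) + (1)·(2) + (1)·(3) + (1)·(5) + (1)·(10) + (1)·(11) = 32.

32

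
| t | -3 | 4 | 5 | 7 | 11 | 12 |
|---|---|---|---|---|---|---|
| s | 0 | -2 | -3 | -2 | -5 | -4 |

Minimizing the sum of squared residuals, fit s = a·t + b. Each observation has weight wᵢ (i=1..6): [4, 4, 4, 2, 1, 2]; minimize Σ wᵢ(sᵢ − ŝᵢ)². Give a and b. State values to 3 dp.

MᵀWM·[a, b]ᵀ = MᵀWs reads: 707·a + 73·b = -271;  73·a + 17·b = -37.
Eliminating b: 17·(row 1) − 73·(row 2) gives 6690·a = 17·(-271) − 73·(-37) = -1906, so a = -953/3345.
Then b = ((-37) − 73·(-953/3345))/17 = -3188/3345.

a = -0.285, b = -0.953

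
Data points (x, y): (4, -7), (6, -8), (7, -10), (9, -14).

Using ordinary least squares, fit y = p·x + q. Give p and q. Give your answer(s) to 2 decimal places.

p = -1.42, q = -0.50

Forming MᵀM = [[182, 26]; [26, 4]] and Mᵀy = [-272, -39]ᵀ gives MᵀM·[p, q]ᵀ = Mᵀy.
Δ = 182·4 − 26² = 52.
p = ((-272)·4 − 26·(-39))/52 = -37/26; q = (182·(-39) − 26·(-272))/52 = -1/2.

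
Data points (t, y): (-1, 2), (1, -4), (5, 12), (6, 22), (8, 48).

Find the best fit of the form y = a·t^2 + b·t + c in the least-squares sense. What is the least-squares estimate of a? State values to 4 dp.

Compute the Gram sums: Σt^2·t^2 = 6019, Σt^2·t = 853, Σt^2 = 127, Σt·t = 127, Σt = 19, Σ1 = 5.
For Xᵀy: Σt^2·y = 4162, Σt·y = 570, Σy = 80.
Normal equations: [[6019, 853, 127]; [853, 127, 19]; [127, 19, 5]]·[a, b, c]ᵀ = [4162, 570, 80]ᵀ.
Solving the 3×3 system (Gaussian elimination) gives a = 22747/19839, b = -57451/19839, c = -14012/6613.

a = 1.1466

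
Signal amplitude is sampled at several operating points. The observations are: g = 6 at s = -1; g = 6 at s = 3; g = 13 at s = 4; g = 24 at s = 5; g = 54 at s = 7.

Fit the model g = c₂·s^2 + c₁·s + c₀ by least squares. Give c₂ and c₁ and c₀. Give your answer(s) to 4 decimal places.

c₂ = 1.5125, c₁ = -3.0759, c₀ = 1.4236

The normal equations are: 3364·c₂ + 558·c₁ + 100·c₀ = 3514;  558·c₂ + 100·c₁ + 18·c₀ = 562;  100·c₂ + 18·c₁ + 5·c₀ = 103.
Solving the 3×3 system (Gaussian elimination) gives c₂ = 1514/1001, c₁ = -3079/1001, c₀ = 1425/1001.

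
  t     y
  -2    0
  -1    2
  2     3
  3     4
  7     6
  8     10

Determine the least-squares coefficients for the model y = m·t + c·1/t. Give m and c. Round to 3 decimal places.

m = 1.166, c = -2.463

Compute the Gram sums: Σt·t = 131, Σt·1/t = 6, Σ1/t·1/t = 46489/28224.
Moment sums: Σt·y = 138, Σ1/t·y = 247/84.
So MᵀM·[m, c]ᵀ = Mᵀy: [[131, 6]; [6, 46489/28224]]·[m, c]ᵀ = [138, 247/84]ᵀ.
Determinant 131·(46489/28224) − 6² = 5073995/28224.
m = (138·(46489/28224) − 6·(247/84))/(5073995/28224) = 1183506/1014799; c = (131·(247/84) − 6·138)/(5073995/28224) = -2499504/1014799.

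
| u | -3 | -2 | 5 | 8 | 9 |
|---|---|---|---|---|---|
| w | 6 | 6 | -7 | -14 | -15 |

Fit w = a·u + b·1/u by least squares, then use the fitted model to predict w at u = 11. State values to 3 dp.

The normal system MᵀM·[a, b]ᵀ = Mᵀw is [[183, 5]; [5, 55609/129600]]·[a, b]ᵀ = [-312, -589/60]ᵀ.
Δ = 183·(55609/129600) − 5² = 2312149/43200.
a = ((-312)·(55609/129600) − 5·(-589/60))/(2312149/43200) = -3662936/2312149; b = (183·(-589/60) − 5·(-312))/(2312149/43200) = -10214640/2312149.
At u = 11: ŵ = (-3662936/2312149)·(11) + (-10214640/2312149)·(1/11) = -453429896/25433639.

ŵ = -17.828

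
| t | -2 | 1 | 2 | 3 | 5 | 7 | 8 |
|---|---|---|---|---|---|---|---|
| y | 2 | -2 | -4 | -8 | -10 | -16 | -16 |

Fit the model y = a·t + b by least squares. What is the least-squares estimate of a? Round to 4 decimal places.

Normal-equation sums: Σt·t = 156, Σt = 24, Σ1 = 7.
Moment sums: Σt·y = -328, Σy = -54.
AᵀA·[a, b]ᵀ = Aᵀy becomes [[156, 24]; [24, 7]]·[a, b]ᵀ = [-328, -54]ᵀ.
Δ = 156·7 − 24² = 516.
a = ((-328)·7 − 24·(-54))/516 = -250/129; b = (156·(-54) − 24·(-328))/516 = -46/43.

a = -1.9380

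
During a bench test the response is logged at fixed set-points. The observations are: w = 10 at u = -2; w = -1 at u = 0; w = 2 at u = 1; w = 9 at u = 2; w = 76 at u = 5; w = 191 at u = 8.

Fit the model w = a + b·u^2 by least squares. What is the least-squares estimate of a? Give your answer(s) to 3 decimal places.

Sums needed: Σ1 = 6, Σu^2 = 98, Σu^2·u^2 = 4754.
Right-hand side: Σw = 287, Σu^2·w = 14202.
Determinant 6·4754 − 98² = 18920.
a = (287·4754 − 98·14202)/18920 = -13699/9460; b = (6·14202 − 98·287)/18920 = 28543/9460.

a = -1.448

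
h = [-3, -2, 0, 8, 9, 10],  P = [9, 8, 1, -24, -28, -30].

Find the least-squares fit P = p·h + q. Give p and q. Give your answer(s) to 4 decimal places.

p = -3.1147, q = 0.7538

The normal system XᵀX·[p, q]ᵀ = XᵀP is [[258, 22]; [22, 6]]·[p, q]ᵀ = [-787, -64]ᵀ.
Eliminating q: 6·(row 1) − 22·(row 2) gives 1064·p = 6·(-787) − 22·(-64) = -3314, so p = -1657/532.
Then q = ((-64) − 22·(-1657/532))/6 = 401/532.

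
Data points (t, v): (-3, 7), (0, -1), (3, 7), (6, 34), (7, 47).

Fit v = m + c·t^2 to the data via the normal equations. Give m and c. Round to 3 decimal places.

m = -1.556, c = 0.988

Sums needed: Σ1 = 5, Σt^2 = 103, Σt^2·t^2 = 3859.
Right-hand side: Σv = 94, Σt^2·v = 3653.
XᵀX·[m, c]ᵀ = Xᵀv becomes [[5, 103]; [103, 3859]]·[m, c]ᵀ = [94, 3653]ᵀ.
Eliminating c: 3859·(row 1) − 103·(row 2) gives 8686·m = 3859·94 − 103·3653 = -13513, so m = -13513/8686.
Then c = (3653 − 103·(-13513/8686))/3859 = 8583/8686.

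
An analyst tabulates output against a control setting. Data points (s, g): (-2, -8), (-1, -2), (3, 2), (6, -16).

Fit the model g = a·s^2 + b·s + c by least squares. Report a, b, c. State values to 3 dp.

Sums needed: Σs^2·s^2 = 1394, Σs^2·s = 234, Σs^2 = 50, Σs·s = 50, Σs = 6, Σ1 = 4.
Right-hand side: Σs^2·g = -592, Σs·g = -72, Σg = -24.
Normal equations: [[1394, 234, 50]; [234, 50, 6]; [50, 6, 4]]·[a, b, c]ᵀ = [-592, -72, -24]ᵀ.
Solving the 3×3 system (Gaussian elimination) gives a = -1, b = 3, c = 2.

a = -1.000, b = 3.000, c = 2.000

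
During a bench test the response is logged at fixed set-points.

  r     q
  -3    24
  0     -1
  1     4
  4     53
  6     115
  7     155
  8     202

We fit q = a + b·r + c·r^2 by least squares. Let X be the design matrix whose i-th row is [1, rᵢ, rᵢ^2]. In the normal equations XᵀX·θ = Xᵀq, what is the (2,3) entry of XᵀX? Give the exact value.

1109

Row 2 ↔ basis r, column 3 ↔ basis r^2, so (XᵀX)_{2,3} = Σᵢ (r)·(r^2) = (-3)·(9) + (0)·(0) + (1)·(1) + (4)·(16) + (6)·(36) + (7)·(49) + (8)·(64) = 1109.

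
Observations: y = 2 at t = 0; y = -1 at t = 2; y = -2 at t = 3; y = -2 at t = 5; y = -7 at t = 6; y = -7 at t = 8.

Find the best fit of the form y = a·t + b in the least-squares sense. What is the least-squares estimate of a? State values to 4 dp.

a = -1.1429

Normal-equation sums: Σt·t = 138, Σt = 24, Σ1 = 6.
Moment sums: Σt·y = -116, Σy = -17.
det = 138·6 − 24² = 252.
a = ((-116)·6 − 24·(-17))/252 = -8/7; b = (138·(-17) − 24·(-116))/252 = 73/42.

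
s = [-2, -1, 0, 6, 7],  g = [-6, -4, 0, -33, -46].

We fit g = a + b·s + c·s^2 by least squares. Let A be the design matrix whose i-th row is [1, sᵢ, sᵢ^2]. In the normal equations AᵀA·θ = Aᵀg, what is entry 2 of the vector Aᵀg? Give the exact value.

Entry 2 ↔ basis s, so (Aᵀg)_{2} = Σᵢ (s)·gᵢ = (-2)·(-6) + (-1)·(-4) + (0)·(0) + (6)·(-33) + (7)·(-46) = -504.

-504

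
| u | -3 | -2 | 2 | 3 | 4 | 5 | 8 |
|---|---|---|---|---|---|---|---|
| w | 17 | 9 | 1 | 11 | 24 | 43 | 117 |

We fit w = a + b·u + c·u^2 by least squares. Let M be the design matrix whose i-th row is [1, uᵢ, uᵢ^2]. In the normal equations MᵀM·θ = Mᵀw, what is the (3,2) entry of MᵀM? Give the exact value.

701

Row 3 ↔ basis u^2, column 2 ↔ basis u, so (MᵀM)_{3,2} = Σᵢ (u^2)·(u) = (9)·(-3) + (4)·(-2) + (4)·(2) + (9)·(3) + (16)·(4) + (25)·(5) + (64)·(8) = 701.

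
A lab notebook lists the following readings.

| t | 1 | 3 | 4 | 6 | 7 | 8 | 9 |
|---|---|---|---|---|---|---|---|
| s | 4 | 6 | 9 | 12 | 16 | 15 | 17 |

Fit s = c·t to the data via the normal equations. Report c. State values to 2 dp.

c = 2.01

The normal equations are: 256·c = 515.
(Σt·t = 256, Σt·s = 515.)
c = 515/256 = 2.01172.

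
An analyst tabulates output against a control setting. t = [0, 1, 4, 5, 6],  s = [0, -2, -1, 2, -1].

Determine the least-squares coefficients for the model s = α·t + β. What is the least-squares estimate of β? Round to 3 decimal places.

β = -0.925

From the data, Σt·t = 78, Σt = 16, Σ1 = 5.
Right-hand side: Σt·s = -2, Σs = -2.
Eliminating β: 5·(row 1) − 16·(row 2) gives 134·α = 5·(-2) − 16·(-2) = 22, so α = 11/67.
Then β = ((-2) − 16·(11/67))/5 = -62/67.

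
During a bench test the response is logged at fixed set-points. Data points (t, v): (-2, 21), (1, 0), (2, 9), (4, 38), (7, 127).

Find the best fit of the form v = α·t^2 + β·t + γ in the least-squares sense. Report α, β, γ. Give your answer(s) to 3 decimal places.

The normal system XᵀX·[α, β, γ]ᵀ = Xᵀv is [[2690, 408, 74]; [408, 74, 12]; [74, 12, 5]]·[α, β, γ]ᵀ = [6951, 1017, 195]ᵀ.
Inverting the 3×3 Gram matrix, [α, β, γ]ᵀ = [47707/15834, -16953/5278, 578/273]ᵀ.

α = 3.013, β = -3.212, γ = 2.117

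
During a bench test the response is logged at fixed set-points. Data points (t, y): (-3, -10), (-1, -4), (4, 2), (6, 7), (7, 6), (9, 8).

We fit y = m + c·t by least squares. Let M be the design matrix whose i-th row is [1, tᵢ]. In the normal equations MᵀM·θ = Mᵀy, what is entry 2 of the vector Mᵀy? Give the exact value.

198

Entry 2 ↔ basis t, so (Mᵀy)_{2} = Σᵢ (t)·yᵢ = (-3)·(-10) + (-1)·(-4) + (4)·(2) + (6)·(7) + (7)·(6) + (9)·(8) = 198.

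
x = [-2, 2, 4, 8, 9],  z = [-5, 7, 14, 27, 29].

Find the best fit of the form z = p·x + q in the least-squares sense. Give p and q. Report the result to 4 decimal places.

p = 3.1510, q = 1.1658

Setting ∂/∂p … = 0 gives: 169·p + 21·q = 557;  21·p + 5·q = 72.
(Σx·x = 169, Σx = 21, Σ1 = 5, Σx·z = 557, Σz = 72.)
det = 169·5 − 21² = 404.
p = (557·5 − 21·72)/404 = 1273/404; q = (169·72 − 21·557)/404 = 471/404.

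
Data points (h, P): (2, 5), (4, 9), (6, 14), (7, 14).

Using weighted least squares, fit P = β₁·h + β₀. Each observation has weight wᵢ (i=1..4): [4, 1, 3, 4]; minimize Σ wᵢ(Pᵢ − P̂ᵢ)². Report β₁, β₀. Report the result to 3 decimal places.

β₁ = 1.907, β₀ = 1.365

Normal-equation sums: Σwᵢ·h·h = 336, Σwᵢ·h = 58, Σwᵢ·1 = 12.
And Σwᵢ·h·P = 720, Σwᵢ·P = 127.
Eliminating β₀: 12·(row 1) − 58·(row 2) gives 668·β₁ = 12·720 − 58·127 = 1274, so β₁ = 637/334.
Then β₀ = (127 − 58·(637/334))/12 = 228/167.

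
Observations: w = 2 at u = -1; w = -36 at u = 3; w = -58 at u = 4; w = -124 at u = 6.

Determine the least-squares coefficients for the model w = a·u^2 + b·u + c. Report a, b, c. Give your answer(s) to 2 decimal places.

Setting ∂/∂a … = 0 gives: 1634·a + 306·b + 62·c = -5714;  306·a + 62·b + 12·c = -1086;  62·a + 12·b + 4·c = -216.
(Σu^2·u^2 = 1634, Σu^2·u = 306, Σu^2 = 62, Σu·u = 62, Σu = 12, Σ1 = 4, Σu^2·w = -5714, Σu·w = -1086, Σw = -216.)
Inverting the 3×3 Gram matrix, [a, b, c]ᵀ = [-4478/1549, -5427/1549, 2044/1549]ᵀ.

a = -2.89, b = -3.50, c = 1.32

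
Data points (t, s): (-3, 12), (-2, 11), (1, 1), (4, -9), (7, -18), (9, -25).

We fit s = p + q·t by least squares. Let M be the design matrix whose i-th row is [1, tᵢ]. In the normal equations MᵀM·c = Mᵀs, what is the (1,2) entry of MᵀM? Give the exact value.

Row 1 ↔ basis 1, column 2 ↔ basis t, so (MᵀM)_{1,2} = Σᵢ t = (1)·(-3) + (1)·(-2) + (1)·(1) + (1)·(4) + (1)·(7) + (1)·(9) = 16.

16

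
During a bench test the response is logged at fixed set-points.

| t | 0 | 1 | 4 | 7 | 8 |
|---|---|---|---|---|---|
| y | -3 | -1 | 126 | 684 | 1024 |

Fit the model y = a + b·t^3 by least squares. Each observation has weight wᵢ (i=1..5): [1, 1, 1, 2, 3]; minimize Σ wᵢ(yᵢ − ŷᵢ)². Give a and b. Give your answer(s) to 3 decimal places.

Entries of AᵀWA: Σwᵢ·1 = 8, Σwᵢ·t^3 = 2287, Σwᵢ·t^3·t^3 = 1025827.
Moment sums: Σwᵢ·y = 4562, Σwᵢ·t^3·y = 2050151.
det = 8·1025827 − 2287² = 2976247.
a = (4562·1025827 − 2287·2050151)/2976247 = -8872563/2976247; b = (8·2050151 − 2287·4562)/2976247 = 5967914/2976247.

a = -2.981, b = 2.005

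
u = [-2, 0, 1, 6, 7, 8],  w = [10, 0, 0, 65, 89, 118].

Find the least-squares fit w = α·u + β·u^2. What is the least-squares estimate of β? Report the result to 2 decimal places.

The normal system XᵀX·[α, β]ᵀ = Xᵀw is [[154, 1064]; [1064, 7810]]·[α, β]ᵀ = [1937, 14293]ᵀ.
Eliminating β: 7810·(row 1) − 1064·(row 2) gives 70644·α = 7810·1937 − 1064·14293 = -79782, so α = -13297/11774.
Then β = (14293 − 1064·(-13297/11774))/7810 = 3337/1682.

β = 1.98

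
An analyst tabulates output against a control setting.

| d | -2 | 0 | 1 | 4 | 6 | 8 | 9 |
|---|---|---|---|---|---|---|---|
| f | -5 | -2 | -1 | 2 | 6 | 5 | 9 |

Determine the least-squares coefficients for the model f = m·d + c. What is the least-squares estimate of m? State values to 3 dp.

Entries of XᵀX: Σd·d = 202, Σd = 26, Σ1 = 7.
Right-hand side: Σd·f = 174, Σf = 14.
XᵀX·[m, c]ᵀ = Xᵀf becomes [[202, 26]; [26, 7]]·[m, c]ᵀ = [174, 14]ᵀ.
det = 202·7 − 26² = 738.
m = (174·7 − 26·14)/738 = 427/369; c = (202·14 − 26·174)/738 = -848/369.

m = 1.157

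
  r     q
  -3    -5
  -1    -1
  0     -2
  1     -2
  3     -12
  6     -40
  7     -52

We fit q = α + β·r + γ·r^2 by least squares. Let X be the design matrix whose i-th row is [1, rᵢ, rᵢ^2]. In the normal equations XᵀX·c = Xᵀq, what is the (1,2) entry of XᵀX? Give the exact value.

Row 1 ↔ basis 1, column 2 ↔ basis r, so (XᵀX)_{1,2} = Σᵢ r = (1)·(-3) + (1)·(-1) + (1)·(0) + (1)·(1) + (1)·(3) + (1)·(6) + (1)·(7) = 13.

13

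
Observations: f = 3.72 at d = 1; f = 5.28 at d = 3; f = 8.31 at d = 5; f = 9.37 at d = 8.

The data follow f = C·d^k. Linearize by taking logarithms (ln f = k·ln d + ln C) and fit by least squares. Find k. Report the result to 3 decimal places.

Taking logs, ln f = k·ln d + ln C, so regress ln f on ln d.
Σln d = 4.7875, Σ(ln d)² = 8.1213, Σln f = 7.3326, Σln d·ln f = 9.8887.
Equations: 8.1213·k + 4.7875·ln C = 9.8887;  4.7875·k + 4·ln C = 7.3326.
Δ = 8.1213·4 − (4.7875)² = 9.5652; k = (9.8887·4 − 4.7875·7.3326)/9.5652 = 0.46522, ln C = (8.1213·7.3326 − 4.7875·9.8887)/9.5652 = 1.27634.

k = 0.465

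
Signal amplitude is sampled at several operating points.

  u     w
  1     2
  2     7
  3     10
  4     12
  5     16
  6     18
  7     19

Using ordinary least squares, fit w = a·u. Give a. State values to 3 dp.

a = 2.964

The normal system MᵀM·[a]ᵀ = Mᵀw is [[140]]·[a]ᵀ = [415]ᵀ.
Hence a = 415 / 140 ≈ 2.96429.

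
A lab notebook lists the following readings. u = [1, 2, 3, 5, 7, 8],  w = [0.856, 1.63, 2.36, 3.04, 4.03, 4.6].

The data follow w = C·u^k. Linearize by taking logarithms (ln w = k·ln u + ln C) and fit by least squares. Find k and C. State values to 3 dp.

k = 0.780, C = 0.910

Let Y = ln w. Fitting Y = k·ln u + ln C by least squares:
Sums: Σln u = 7.4265, Σ(ln u)² = 12.3883, Σln w = 5.2234, Σln u·ln w = 8.9569.
Normal system: [[12.3883, 7.4265]; [7.4265, 6]]·[k, ln C]ᵀ = [8.9569, 5.2234]ᵀ.
Slope k = (n·Σln u·ln w − Σln u·Σln w)/(n·Σ(ln u)² − (Σln u)²) = (6·8.9569 − 7.4265·5.2234)/19.1764 = 0.77958; ln C = (Σln w − k·Σln u)/n = -0.09436, so C = exp(-0.09436) = 0.90995.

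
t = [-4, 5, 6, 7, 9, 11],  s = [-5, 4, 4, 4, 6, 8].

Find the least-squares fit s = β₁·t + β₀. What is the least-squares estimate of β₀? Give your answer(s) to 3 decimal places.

β₀ = -1.315

From the data, Σt·t = 328, Σt = 34, Σ1 = 6.
And Σt·s = 234, Σs = 21.
So MᵀM·[β₁, β₀]ᵀ = Mᵀs: [[328, 34]; [34, 6]]·[β₁, β₀]ᵀ = [234, 21]ᵀ.
Δ = 328·6 − 34² = 812.
β₁ = (234·6 − 34·21)/812 = 345/406; β₀ = (328·21 − 34·234)/812 = -267/203.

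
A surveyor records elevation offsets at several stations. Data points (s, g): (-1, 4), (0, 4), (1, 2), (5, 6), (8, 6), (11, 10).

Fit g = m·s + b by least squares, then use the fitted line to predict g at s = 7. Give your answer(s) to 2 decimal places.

ĝ = 6.83

XᵀX·[m, b]ᵀ = Xᵀg reads: 212·m + 24·b = 186;  24·m + 6·b = 32.
Eliminating b: 6·(row 1) − 24·(row 2) gives 696·m = 6·186 − 24·32 = 348, so m = 1/2.
Then b = (32 − 24·(1/2))/6 = 10/3.
At s = 7: ĝ = (1/2)·(7) + (10/3)·(1) = 41/6.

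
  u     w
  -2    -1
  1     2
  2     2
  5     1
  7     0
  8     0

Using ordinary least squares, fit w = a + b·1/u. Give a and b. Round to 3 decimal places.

Compute the Gram sums: Σ1 = 6, Σ1/u = 411/280, Σ1/u·1/u = 123561/78400.
Right-hand side: Σw = 4, Σ1/u·w = 37/10.
So MᵀM·[a, b]ᵀ = Mᵀw: [[6, 411/280]; [411/280, 123561/78400]]·[a, b]ᵀ = [4, 37/10]ᵀ.
det = 6·(123561/78400) − (411/280)² = 114489/15680.
a = (4·(123561/78400) − (411/280)·(37/10))/(114489/15680) = 22816/190815; b = (6·(37/10) − (411/280)·4)/(114489/15680) = 28448/12721.

a = 0.120, b = 2.236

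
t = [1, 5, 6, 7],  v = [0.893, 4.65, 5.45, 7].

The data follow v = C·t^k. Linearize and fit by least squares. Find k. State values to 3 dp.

k = 1.036

With ln vᵢ as the transformed response and ln tᵢ as the regressor:
Sums: Σln t = 5.3471, Σ(ln t)² = 9.5873, Σln v = 5.0652, Σln t·ln v = 9.2982.
Normal system: [[9.5873, 5.3471]; [5.3471, 4]]·[k, ln C]ᵀ = [9.2982, 5.0652]ᵀ.
Δ = 9.5873·4 − (5.3471)² = 9.7575; k = (9.2982·4 − 5.3471·5.0652)/9.7575 = 1.03597, ln C = (9.5873·5.0652 − 5.3471·9.2982)/9.7575 = -0.11856.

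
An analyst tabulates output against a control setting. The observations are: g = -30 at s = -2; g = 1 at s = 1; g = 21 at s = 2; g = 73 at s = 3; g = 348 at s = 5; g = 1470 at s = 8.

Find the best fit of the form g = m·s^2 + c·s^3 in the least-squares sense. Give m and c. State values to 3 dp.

m = -1.103, c = 3.009

Setting ∂/∂m … = 0 gives: 4835·m + 36137·c = 103402;  36137·m + 278627·c = 798520.
(Σs^2·s^2 = 4835, Σs^2·s^3 = 36137, Σs^3·s^3 = 278627, Σs^2·g = 103402, Σs^3·g = 798520.)
Eliminating c: 278627·(row 1) − 36137·(row 2) gives 41278776·m = 278627·103402 − 36137·798520 = -45528186, so m = -689821/625436.
Then c = (798520 − 36137·(-689821/625436))/278627 = 1881911/625436.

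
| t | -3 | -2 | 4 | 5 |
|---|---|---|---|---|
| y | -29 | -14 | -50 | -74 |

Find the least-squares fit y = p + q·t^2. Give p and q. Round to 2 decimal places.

Sums needed: Σ1 = 4, Σt^2 = 54, Σt^2·t^2 = 978.
Moment sums: Σy = -167, Σt^2·y = -2967.
Normal equations: [[4, 54]; [54, 978]]·[p, q]ᵀ = [-167, -2967]ᵀ.
Δ = 4·978 − 54² = 996.
p = ((-167)·978 − 54·(-2967))/996 = -259/83; q = (4·(-2967) − 54·(-167))/996 = -475/166.

p = -3.12, q = -2.86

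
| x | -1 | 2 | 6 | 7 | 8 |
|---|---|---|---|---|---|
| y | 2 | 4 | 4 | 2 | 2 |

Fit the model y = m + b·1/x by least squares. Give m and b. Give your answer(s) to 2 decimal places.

The normal equations are: 5·m + (-11/168)·b = 14;  (-11/168)·m + (37081/28224)·b = 101/84.
Δ = 5·(37081/28224) − (-11/168)² = 46321/7056.
m = (14·(37081/28224) − (-11/168)·(101/84))/(46321/7056) = 11849/4211; b = (5·(101/84) − (-11/168)·14)/(46321/7056) = 48888/46321.

m = 2.81, b = 1.06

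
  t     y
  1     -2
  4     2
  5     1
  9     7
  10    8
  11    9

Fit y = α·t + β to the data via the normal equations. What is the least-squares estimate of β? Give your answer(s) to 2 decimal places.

Normal-equation sums: Σt·t = 344, Σt = 40, Σ1 = 6.
Right-hand side: Σt·y = 253, Σy = 25.
Determinant 344·6 − 40² = 464.
α = (253·6 − 40·25)/464 = 259/232; β = (344·25 − 40·253)/464 = -95/29.

β = -3.28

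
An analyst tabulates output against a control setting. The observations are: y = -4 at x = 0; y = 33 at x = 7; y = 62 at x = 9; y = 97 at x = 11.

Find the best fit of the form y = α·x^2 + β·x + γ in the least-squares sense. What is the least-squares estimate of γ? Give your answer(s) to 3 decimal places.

From the data, Σx^2·x^2 = 23603, Σx^2·x = 2403, Σx^2 = 251, Σx·x = 251, Σx = 27, Σ1 = 4.
Moment sums: Σx^2·y = 18376, Σx·y = 1856, Σy = 188.
Normal equations: [[23603, 2403, 251]; [2403, 251, 27]; [251, 27, 4]]·[α, β, γ]ᵀ = [18376, 1856, 188]ᵀ.
Row-reducing yields α = 3627/3755, β = -26651/18775, γ = -75652/18775.

γ = -4.029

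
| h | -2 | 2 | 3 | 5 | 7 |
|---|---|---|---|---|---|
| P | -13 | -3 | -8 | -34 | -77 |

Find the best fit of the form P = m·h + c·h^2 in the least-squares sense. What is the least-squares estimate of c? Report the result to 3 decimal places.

Compute the Gram sums: Σh·h = 91, Σh·h^2 = 495, Σh^2·h^2 = 3139.
For AᵀP: Σh·P = -713, Σh^2·P = -4759.
Eliminating c: 3139·(row 1) − 495·(row 2) gives 40624·m = 3139·(-713) − 495·(-4759) = 117598, so m = 58799/20312.
Then c = ((-4759) − 495·(58799/20312))/3139 = -40067/20312.

c = -1.973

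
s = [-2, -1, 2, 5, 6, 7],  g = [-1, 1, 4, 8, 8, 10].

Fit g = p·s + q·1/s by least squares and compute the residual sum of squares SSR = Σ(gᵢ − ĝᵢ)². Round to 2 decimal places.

Entries of XᵀX: Σs·s = 119, Σs·1/s = 6, Σ1/s·1/s = 70039/44100.
Moment sums: Σs·g = 167, Σ1/s·g = 1231/210.
Δ = 119·(70039/44100) − 6² = 963863/6300.
p = (167·(70039/44100) − 6·(1231/210))/(963863/6300) = 10145453/6747041; q = (119·(1231/210) − 6·167)/(963863/6300) = -1917930/963863.
Residuals: 6831110/6747041, 3466984/6747041, 13410013/6747041, 5934165/6747041, -4658805/6747041, -232833/963863; SSR = 44180496/6747041.

SSR = 6.55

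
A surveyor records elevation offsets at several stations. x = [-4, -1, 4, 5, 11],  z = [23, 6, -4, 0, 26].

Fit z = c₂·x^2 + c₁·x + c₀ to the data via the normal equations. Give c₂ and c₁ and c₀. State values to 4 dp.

With design matrix A, AᵀA = [[15779, 1455, 179]; [1455, 179, 15]; [179, 15, 5]] and Aᵀz = [3456, 172, 51]ᵀ.
Row-reducing yields c₂ = 20938/43017, c₁ = -91561/28678, c₀ = 202435/86034.

c₂ = 0.4867, c₁ = -3.1927, c₀ = 2.3530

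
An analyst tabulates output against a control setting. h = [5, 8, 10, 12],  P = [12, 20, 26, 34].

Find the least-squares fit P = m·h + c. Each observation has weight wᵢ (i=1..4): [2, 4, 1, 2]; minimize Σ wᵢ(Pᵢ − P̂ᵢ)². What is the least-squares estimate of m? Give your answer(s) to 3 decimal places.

Forming AᵀWA = [[694, 76]; [76, 9]] and AᵀWP = [1836, 198]ᵀ gives AᵀWA·[m, c]ᵀ = AᵀWP.
det = 694·9 − 76² = 470.
m = (1836·9 − 76·198)/470 = 738/235; c = (694·198 − 76·1836)/470 = -1062/235.

m = 3.140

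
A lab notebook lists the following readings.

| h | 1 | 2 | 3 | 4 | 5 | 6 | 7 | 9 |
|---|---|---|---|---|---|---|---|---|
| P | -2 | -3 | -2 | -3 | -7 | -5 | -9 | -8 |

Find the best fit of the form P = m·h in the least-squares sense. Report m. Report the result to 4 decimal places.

Normal-equation sums: Σh·h = 221.
And Σh·P = -226.
XᵀX·[m]ᵀ = XᵀP becomes [[221]]·[m]ᵀ = [-226]ᵀ.
Hence m = -226 / 221 ≈ -1.02262.

m = -1.0226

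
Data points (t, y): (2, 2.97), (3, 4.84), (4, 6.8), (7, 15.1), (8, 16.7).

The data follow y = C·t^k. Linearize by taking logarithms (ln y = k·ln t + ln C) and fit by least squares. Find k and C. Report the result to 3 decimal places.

With ln yᵢ as the transformed response and ln tᵢ as the regressor:
Σln t = 7.2034, Σ(ln t)² = 11.7199, Σln y = 10.1125, Σln t·ln y = 16.2814.
Normal system: [[11.7199, 7.2034]; [7.2034, 5]]·[k, ln C]ᵀ = [16.2814, 10.1125]ᵀ.
Δ = 11.7199·5 − (7.2034)² = 6.7102; k = (16.2814·5 − 7.2034·10.1125)/6.7102 = 1.27604, ln C = (11.7199·10.1125 − 7.2034·16.2814)/6.7102 = 0.18413, so C = exp(0.18413) = 1.20217.

k = 1.276, C = 1.202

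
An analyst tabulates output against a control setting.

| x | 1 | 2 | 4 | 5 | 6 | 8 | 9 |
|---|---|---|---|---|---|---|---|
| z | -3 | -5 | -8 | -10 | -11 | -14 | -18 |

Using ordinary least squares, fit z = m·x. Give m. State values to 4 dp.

m = -1.9163

Compute the Gram sums: Σx·x = 227.
And Σx·z = -435.
Hence m = -435 / 227 ≈ -1.9163.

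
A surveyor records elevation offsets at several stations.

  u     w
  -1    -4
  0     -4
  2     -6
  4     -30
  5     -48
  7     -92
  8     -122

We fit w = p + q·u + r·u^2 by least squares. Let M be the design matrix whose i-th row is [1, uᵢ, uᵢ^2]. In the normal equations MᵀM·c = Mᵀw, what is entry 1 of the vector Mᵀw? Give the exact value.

-306

Entry 1 ↔ basis 1, so (Mᵀw)_{1} = Σᵢ wᵢ = (1)·(-4) + (1)·(-4) + (1)·(-6) + (1)·(-30) + (1)·(-48) + (1)·(-92) + (1)·(-122) = -306.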